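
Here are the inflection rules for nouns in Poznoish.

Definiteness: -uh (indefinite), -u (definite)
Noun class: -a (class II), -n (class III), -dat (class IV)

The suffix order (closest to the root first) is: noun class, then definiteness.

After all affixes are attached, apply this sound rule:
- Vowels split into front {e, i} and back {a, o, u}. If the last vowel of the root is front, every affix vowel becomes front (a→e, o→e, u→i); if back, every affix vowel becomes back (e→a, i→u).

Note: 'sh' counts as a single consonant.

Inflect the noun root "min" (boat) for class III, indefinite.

minnih

Attach noun class class III -n → minn.
Attach definiteness indefinite -uh → minnuh.
Apply vowel harmony: minnuh → minnih.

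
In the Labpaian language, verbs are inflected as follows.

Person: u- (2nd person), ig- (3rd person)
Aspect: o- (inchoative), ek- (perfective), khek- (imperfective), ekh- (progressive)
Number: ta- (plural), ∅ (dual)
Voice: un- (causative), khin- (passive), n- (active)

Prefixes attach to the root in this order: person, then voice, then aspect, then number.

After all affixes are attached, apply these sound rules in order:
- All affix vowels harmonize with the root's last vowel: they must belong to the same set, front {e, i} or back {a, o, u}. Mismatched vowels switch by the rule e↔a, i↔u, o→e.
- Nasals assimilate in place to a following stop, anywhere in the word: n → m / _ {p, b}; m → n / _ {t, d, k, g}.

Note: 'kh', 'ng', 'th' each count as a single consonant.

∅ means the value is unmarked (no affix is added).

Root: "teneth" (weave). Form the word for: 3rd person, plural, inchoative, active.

teenigteneth

Attach person 3rd person ig- → igteneth.
Attach voice active n- → nigteneth.
Attach aspect inchoative o- → onigteneth.
Attach number plural ta- → taonigteneth.
Apply vowel harmony: taonigteneth → teenigteneth.
Nasal assimilation: no change.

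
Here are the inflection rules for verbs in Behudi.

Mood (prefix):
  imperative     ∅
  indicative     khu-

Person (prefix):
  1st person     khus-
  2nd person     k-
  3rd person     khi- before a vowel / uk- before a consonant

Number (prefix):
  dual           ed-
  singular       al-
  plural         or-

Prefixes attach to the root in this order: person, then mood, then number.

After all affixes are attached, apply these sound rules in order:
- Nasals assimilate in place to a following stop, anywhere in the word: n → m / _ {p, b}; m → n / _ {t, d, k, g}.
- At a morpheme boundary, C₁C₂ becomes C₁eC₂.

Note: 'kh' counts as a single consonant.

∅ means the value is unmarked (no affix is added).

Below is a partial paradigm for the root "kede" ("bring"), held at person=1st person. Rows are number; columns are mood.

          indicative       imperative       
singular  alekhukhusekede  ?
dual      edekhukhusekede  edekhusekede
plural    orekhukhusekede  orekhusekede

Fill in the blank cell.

alekhusekede

Attach person 1st person khus- → khuskede.
mood = imperative: zero marking, form stays khuskede.
Attach number singular al- → alkhuskede.
Nasal assimilation: no change.
Apply epenthesis: alkhuskede → alekhusekede.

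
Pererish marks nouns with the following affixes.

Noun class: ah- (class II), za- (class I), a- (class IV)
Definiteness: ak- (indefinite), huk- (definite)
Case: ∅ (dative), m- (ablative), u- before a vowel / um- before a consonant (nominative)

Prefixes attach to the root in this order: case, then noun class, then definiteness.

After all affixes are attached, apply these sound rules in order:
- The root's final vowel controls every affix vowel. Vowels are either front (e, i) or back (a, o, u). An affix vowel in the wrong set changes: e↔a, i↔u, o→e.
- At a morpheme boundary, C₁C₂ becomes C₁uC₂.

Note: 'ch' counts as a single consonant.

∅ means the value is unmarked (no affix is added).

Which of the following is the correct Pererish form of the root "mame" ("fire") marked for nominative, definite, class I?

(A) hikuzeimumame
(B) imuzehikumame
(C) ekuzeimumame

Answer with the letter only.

A

Attach case nominative um- (before consonant 'm') → ummame.
Attach noun class class I za- → zaummame.
Attach definiteness definite huk- → hukzaummame.
Apply vowel harmony: hukzaummame → hikzeimmame.
Apply epenthesis: hikzeimmame → hikuzeimumame.
So the correct form is hikuzeimumame, option (A).
(C) ekuzeimumame is wrong: it uses indefinite instead of definite for definiteness.
(B) imuzehikumame is wrong: it has the affixes in the wrong order.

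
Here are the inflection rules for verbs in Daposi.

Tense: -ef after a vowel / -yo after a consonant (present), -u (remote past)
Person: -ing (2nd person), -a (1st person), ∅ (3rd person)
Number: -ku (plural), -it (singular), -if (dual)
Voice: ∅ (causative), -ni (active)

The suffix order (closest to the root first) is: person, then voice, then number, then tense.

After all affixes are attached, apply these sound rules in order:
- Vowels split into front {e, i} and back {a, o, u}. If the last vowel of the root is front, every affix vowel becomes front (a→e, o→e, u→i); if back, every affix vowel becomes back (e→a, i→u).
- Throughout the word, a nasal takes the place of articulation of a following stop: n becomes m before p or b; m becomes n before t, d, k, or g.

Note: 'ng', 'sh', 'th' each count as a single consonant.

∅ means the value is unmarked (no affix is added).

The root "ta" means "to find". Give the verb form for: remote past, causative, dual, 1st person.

Attach person 1st person -a → taa.
voice = causative: zero marking, form stays taa.
Attach number dual -if → taaif.
Attach tense remote past -u → taaifu.
Apply vowel harmony: taaifu → taaufu.
Nasal assimilation: no change.

taaufu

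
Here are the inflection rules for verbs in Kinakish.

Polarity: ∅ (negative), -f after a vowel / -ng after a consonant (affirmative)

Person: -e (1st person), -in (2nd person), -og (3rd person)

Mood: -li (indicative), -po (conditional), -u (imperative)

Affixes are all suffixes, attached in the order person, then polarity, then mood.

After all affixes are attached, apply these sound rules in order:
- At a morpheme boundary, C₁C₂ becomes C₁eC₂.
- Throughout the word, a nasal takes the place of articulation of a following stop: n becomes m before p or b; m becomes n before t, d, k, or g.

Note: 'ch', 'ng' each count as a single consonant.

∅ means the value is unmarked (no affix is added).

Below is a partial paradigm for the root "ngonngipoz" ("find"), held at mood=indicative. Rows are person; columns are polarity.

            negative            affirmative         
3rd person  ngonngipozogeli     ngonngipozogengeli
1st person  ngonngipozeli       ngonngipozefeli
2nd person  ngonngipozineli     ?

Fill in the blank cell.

ngonngipozinengeli

Attach person 2nd person -in → ngonngipozin.
Attach polarity affirmative -ng (after consonant 'n') → ngonngipozinng.
Attach mood indicative -li → ngonngipozinngli.
Apply epenthesis: ngonngipozinngli → ngonngipozinengeli.
Nasal assimilation: no change.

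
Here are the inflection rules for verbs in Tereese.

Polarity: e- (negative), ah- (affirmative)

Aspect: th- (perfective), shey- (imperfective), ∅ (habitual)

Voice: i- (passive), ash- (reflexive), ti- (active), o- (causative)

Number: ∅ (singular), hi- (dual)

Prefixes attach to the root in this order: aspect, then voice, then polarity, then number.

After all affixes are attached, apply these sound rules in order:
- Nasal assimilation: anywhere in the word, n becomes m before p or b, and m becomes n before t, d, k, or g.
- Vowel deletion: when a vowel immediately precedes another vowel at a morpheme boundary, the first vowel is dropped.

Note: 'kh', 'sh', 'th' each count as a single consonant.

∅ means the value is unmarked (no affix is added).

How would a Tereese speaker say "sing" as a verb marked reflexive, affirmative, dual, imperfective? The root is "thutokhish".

hahashsheythutokhish

Attach aspect imperfective shey- → sheythutokhish.
Attach voice reflexive ash- → ashsheythutokhish.
Attach polarity affirmative ah- → ahashsheythutokhish.
Attach number dual hi- → hiahashsheythutokhish.
Nasal assimilation: no change.
Apply vowel deletion: hiahashsheythutokhish → hahashsheythutokhish.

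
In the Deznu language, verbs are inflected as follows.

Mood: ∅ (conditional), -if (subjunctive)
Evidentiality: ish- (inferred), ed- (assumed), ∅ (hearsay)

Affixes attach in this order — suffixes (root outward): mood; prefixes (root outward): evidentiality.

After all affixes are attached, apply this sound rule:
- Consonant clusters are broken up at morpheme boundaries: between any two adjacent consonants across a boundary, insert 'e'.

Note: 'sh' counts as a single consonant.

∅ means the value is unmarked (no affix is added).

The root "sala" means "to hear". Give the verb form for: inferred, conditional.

ishesala

Attach evidentiality inferred ish- → ishsala.
mood = conditional: zero marking, form stays ishsala.
Apply epenthesis: ishsala → ishesala.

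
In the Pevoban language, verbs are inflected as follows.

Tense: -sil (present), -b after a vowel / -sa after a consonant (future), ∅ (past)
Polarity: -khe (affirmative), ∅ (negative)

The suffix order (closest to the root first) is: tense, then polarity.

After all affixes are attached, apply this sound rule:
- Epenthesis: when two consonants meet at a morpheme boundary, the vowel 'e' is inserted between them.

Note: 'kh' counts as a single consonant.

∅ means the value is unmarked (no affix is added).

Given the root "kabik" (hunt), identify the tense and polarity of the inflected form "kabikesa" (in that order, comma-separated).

Segment: kabik-sa.
tense: -b/sa → future.
polarity: ∅ → negative.

future, negative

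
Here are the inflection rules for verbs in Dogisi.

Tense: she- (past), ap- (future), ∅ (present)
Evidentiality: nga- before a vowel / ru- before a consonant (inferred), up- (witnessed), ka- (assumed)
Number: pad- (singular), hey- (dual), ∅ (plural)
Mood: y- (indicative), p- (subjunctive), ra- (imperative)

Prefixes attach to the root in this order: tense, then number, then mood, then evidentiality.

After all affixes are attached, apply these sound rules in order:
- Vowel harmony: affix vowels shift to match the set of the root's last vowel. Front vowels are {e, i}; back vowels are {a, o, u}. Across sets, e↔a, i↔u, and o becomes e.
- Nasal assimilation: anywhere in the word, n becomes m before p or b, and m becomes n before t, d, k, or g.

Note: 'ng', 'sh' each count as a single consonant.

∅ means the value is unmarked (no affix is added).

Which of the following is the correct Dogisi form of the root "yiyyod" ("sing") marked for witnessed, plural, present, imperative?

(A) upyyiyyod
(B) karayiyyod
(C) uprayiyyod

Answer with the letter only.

C

tense = present: zero marking, form stays yiyyod.
number = plural: zero marking, form stays yiyyod.
Attach mood imperative ra- → rayiyyod.
Attach evidentiality witnessed up- → uprayiyyod.
Vowel harmony: no change.
Nasal assimilation: no change.
So the correct form is uprayiyyod, option (C).
(A) upyyiyyod is wrong: it uses indicative instead of imperative for mood.
(B) karayiyyod is wrong: it uses assumed instead of witnessed for evidentiality.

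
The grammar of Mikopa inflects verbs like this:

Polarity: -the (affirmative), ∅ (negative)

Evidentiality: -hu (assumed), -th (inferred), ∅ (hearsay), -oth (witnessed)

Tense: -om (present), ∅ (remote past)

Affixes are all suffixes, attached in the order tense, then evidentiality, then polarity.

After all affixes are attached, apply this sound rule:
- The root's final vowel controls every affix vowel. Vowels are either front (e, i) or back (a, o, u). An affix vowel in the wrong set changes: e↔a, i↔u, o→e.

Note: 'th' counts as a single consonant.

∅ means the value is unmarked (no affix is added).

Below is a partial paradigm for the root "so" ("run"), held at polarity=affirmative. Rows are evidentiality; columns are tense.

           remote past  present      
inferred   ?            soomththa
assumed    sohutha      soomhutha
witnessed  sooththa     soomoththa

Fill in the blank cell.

tense = remote past: zero marking, form stays so.
Attach evidentiality inferred -th → soth.
Attach polarity affirmative -the → soththe.
Apply vowel harmony: soththe → soththa.

soththa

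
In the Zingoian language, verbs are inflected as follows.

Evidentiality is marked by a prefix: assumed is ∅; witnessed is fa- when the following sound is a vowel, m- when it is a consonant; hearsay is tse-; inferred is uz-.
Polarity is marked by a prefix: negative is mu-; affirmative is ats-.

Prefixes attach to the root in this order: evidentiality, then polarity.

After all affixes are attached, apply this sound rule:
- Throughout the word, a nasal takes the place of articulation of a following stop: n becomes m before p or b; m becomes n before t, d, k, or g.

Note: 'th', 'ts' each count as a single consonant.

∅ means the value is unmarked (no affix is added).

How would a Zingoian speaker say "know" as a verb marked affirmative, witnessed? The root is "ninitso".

Attach evidentiality witnessed m- (before consonant 'n') → mninitso.
Attach polarity affirmative ats- → atsmninitso.
Nasal assimilation: no change.

atsmninitso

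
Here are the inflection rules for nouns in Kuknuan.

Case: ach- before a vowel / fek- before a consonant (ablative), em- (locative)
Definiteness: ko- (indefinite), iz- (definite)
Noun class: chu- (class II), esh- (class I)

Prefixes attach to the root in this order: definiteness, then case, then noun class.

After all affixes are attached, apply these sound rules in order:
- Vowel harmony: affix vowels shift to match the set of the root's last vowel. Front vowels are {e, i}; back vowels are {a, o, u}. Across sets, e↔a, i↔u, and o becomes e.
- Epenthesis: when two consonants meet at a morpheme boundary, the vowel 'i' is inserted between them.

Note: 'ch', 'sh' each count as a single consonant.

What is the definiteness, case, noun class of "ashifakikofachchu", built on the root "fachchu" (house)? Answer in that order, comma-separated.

Segment: esh-fek-ko-fachchu.
definiteness: ko- → indefinite.
case: ach/fek- → ablative.
noun class: esh- → class I.

indefinite, ablative, class I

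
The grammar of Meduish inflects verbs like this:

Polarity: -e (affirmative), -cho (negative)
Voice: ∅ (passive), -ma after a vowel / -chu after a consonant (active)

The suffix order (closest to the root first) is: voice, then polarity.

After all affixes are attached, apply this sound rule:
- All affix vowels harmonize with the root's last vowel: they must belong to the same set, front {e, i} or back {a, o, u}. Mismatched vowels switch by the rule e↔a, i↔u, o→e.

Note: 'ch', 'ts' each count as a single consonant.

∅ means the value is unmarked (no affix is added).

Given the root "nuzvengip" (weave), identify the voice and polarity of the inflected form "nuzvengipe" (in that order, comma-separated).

Segment: nuzvengip-e.
voice: ∅ → passive.
polarity: -e → affirmative.

passive, affirmative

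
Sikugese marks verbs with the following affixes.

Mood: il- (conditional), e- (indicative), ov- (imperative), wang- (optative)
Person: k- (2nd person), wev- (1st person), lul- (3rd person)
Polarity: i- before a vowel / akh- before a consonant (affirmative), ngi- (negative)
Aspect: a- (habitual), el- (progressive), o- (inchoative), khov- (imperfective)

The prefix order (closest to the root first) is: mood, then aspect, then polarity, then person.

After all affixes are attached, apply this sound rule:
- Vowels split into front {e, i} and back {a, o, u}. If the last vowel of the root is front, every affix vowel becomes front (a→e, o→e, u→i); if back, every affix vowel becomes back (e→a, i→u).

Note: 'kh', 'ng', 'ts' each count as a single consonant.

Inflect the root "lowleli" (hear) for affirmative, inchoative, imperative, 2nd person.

Attach mood imperative ov- → ovlowleli.
Attach aspect inchoative o- → oovlowleli.
Attach polarity affirmative i- (before vowel 'o') → ioovlowleli.
Attach person 2nd person k- → kioovlowleli.
Apply vowel harmony: kioovlowleli → kieevlowleli.

kieevlowleli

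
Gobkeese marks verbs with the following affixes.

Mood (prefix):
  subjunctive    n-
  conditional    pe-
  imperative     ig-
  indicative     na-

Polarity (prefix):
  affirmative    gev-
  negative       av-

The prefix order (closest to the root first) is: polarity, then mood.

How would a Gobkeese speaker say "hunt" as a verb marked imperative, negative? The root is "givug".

igavgivug

Attach polarity negative av- → avgivug.
Attach mood imperative ig- → igavgivug.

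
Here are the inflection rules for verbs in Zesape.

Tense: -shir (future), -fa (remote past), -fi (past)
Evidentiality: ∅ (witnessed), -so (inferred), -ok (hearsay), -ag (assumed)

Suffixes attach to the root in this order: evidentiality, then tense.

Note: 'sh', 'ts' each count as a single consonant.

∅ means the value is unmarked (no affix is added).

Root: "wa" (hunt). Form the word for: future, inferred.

Attach evidentiality inferred -so → waso.
Attach tense future -shir → wasoshir.

wasoshir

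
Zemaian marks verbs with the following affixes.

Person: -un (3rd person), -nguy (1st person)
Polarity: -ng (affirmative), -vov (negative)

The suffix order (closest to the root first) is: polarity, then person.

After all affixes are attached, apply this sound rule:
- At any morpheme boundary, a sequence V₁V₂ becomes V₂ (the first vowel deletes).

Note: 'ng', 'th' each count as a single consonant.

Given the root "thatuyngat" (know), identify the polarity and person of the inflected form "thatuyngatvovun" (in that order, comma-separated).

negative, 3rd person

Segment: thatuyngat-vov-un.
polarity: -vov → negative.
person: -un → 3rd person.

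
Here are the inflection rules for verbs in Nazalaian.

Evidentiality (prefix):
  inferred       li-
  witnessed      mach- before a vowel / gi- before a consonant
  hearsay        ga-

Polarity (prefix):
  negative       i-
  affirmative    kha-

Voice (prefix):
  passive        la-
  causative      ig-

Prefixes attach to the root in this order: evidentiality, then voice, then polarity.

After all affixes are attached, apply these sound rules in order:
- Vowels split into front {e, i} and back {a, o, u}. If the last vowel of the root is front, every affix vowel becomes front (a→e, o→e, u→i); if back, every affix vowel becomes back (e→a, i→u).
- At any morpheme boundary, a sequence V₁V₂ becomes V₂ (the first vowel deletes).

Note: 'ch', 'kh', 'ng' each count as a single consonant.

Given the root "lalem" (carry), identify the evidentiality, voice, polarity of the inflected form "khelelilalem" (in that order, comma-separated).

inferred, passive, affirmative

Segment: kha-la-li-lalem.
evidentiality: li- → inferred.
voice: la- → passive.
polarity: kha- → affirmative.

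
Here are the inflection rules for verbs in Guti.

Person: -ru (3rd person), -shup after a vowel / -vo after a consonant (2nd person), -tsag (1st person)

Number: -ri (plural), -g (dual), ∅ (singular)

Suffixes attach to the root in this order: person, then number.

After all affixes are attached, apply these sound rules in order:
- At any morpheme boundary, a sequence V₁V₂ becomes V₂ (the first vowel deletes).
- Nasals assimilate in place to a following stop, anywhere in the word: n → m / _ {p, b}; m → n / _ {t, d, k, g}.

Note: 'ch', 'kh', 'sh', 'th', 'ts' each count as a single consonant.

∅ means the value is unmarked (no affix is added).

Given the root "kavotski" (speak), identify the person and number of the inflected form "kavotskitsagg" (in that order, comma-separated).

1st person, dual

Segment: kavotski-tsag-g.
person: -tsag → 1st person.
number: -g → dual.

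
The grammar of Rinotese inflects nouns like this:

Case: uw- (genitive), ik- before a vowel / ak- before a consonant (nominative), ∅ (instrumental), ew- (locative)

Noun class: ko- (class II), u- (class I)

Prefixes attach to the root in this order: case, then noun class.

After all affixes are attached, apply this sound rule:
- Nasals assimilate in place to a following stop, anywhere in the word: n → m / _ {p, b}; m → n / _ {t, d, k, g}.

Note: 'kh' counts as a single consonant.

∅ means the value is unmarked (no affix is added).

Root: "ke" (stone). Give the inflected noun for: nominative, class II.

Attach case nominative ak- (before consonant 'k') → akke.
Attach noun class class II ko- → koakke.
Nasal assimilation: no change.

koakke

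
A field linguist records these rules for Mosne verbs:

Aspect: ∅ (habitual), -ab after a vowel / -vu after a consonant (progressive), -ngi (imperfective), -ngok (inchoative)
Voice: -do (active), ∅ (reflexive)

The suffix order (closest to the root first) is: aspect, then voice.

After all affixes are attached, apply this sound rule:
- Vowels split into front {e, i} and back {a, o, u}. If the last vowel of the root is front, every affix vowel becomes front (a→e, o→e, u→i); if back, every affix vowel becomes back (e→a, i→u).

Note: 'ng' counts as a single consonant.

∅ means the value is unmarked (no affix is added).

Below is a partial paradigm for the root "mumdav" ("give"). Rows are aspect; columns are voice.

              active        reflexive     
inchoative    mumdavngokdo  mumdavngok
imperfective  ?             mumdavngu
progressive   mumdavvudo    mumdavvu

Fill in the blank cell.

Attach aspect imperfective -ngi → mumdavngi.
Attach voice active -do → mumdavngido.
Apply vowel harmony: mumdavngido → mumdavngudo.

mumdavngudo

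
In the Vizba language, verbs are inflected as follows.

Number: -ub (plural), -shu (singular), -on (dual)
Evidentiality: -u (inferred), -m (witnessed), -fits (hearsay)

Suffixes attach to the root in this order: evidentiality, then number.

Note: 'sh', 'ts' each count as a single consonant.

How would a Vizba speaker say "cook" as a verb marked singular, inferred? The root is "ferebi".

ferebiushu

Attach evidentiality inferred -u → ferebiu.
Attach number singular -shu → ferebiushu.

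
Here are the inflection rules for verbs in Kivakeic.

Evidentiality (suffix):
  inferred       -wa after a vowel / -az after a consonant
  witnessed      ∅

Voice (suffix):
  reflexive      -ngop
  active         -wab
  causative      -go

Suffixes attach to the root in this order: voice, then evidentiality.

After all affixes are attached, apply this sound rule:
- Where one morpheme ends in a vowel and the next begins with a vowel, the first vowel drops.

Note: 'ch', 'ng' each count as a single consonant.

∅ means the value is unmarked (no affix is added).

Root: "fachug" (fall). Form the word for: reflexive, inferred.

Attach voice reflexive -ngop → fachugngop.
Attach evidentiality inferred -az (after consonant 'p') → fachugngopaz.
Vowel deletion: no change.

fachugngopaz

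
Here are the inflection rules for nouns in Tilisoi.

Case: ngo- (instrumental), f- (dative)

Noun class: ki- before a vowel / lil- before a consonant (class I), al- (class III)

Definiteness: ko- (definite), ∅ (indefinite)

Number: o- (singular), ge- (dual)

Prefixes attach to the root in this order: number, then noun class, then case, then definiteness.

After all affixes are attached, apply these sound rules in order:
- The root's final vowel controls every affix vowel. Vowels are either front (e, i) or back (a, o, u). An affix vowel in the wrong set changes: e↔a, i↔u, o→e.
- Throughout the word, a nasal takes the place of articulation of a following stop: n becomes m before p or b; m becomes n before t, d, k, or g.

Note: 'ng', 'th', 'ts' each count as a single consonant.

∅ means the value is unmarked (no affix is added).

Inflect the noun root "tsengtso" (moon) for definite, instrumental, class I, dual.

Attach number dual ge- → getsengtso.
Attach noun class class I lil- (before consonant 'g') → lilgetsengtso.
Attach case instrumental ngo- → ngolilgetsengtso.
Attach definiteness definite ko- → kongolilgetsengtso.
Apply vowel harmony: kongolilgetsengtso → kongolulgatsengtso.
Nasal assimilation: no change.

kongolulgatsengtso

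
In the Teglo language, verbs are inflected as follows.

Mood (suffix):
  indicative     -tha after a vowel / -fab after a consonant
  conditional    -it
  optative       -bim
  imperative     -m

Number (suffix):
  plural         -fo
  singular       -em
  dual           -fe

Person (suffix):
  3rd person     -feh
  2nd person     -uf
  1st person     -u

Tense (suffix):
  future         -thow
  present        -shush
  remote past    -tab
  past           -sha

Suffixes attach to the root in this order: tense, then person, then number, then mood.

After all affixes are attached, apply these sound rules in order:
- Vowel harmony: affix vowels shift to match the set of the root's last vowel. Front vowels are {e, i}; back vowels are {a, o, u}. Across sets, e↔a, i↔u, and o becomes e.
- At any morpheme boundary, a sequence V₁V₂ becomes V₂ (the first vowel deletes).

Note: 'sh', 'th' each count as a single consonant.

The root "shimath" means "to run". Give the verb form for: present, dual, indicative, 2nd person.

Attach tense present -shush → shimathshush.
Attach person 2nd person -uf → shimathshushuf.
Attach number dual -fe → shimathshushuffe.
Attach mood indicative -tha (after vowel 'e') → shimathshushuffetha.
Apply vowel harmony: shimathshushuffetha → shimathshushuffatha.
Vowel deletion: no change.

shimathshushuffatha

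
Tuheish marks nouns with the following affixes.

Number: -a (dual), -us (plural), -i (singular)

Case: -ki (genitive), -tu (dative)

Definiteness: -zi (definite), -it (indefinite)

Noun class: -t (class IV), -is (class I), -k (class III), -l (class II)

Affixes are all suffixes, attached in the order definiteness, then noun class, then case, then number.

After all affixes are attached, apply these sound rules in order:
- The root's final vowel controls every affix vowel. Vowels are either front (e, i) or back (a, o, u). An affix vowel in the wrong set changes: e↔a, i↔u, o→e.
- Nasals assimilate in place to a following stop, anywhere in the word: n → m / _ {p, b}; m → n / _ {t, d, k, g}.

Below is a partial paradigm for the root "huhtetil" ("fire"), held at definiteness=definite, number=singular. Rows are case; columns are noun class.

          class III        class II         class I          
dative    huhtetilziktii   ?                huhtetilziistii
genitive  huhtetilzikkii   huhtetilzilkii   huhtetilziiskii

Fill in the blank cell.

huhtetilziltii

Attach definiteness definite -zi → huhtetilzi.
Attach noun class class II -l → huhtetilzil.
Attach case dative -tu → huhtetilziltu.
Attach number singular -i → huhtetilziltui.
Apply vowel harmony: huhtetilziltui → huhtetilziltii.
Nasal assimilation: no change.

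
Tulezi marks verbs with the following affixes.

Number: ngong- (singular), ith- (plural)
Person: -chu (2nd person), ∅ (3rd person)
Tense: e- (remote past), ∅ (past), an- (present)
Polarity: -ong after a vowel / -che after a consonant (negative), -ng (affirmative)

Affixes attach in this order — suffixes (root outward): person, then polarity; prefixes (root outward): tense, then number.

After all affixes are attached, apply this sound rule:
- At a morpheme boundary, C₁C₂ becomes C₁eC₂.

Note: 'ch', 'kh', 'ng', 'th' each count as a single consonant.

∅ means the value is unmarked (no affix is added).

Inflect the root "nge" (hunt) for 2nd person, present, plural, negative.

ithanengechuong

Attach person 2nd person -chu → ngechu.
Attach tense present an- → anngechu.
Attach number plural ith- → ithanngechu.
Attach polarity negative -ong (after vowel 'u') → ithanngechuong.
Apply epenthesis: ithanngechuong → ithanengechuong.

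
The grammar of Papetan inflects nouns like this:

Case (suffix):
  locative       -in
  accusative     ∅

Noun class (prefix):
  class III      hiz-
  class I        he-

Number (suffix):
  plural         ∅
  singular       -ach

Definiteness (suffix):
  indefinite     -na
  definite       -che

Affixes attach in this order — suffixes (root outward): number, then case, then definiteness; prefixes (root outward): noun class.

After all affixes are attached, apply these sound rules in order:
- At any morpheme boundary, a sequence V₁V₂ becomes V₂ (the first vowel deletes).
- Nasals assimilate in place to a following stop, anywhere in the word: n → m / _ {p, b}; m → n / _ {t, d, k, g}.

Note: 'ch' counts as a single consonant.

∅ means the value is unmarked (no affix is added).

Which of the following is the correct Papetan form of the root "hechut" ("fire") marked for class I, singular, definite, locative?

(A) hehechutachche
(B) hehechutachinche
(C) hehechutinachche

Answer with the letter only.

B

Attach number singular -ach → hechutach.
Attach case locative -in → hechutachin.
Attach definiteness definite -che → hechutachinche.
Attach noun class class I he- → hehechutachinche.
Vowel deletion: no change.
Nasal assimilation: no change.
So the correct form is hehechutachinche, option (B).
(C) hehechutinachche is wrong: it has the affixes in the wrong order.
(A) hehechutachche is wrong: it uses accusative instead of locative for case.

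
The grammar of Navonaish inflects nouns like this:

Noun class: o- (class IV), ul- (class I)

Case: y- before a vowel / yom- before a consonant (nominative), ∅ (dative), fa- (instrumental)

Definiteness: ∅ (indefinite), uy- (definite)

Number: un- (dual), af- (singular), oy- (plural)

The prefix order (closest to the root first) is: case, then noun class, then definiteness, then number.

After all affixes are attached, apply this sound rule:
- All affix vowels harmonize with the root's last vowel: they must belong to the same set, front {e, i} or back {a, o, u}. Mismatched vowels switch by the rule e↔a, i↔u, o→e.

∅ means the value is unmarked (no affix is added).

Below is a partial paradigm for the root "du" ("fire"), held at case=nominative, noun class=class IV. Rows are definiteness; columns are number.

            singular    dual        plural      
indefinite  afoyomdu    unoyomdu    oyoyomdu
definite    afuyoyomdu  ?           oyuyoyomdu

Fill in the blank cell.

Attach case nominative yom- (before consonant 'd') → yomdu.
Attach noun class class IV o- → oyomdu.
Attach definiteness definite uy- → uyoyomdu.
Attach number dual un- → unuyoyomdu.
Vowel harmony: no change.

unuyoyomdu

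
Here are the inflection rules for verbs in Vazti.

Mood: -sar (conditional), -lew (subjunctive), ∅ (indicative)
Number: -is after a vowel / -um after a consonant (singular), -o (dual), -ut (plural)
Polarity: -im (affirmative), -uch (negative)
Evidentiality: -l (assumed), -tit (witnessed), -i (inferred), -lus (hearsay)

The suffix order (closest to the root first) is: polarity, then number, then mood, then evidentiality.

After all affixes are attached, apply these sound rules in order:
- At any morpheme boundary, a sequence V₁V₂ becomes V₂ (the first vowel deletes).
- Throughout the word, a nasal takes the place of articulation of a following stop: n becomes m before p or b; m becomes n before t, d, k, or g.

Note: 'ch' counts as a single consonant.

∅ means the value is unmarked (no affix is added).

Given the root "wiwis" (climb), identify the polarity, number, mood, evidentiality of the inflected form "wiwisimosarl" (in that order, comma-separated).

affirmative, dual, conditional, assumed

Segment: wiwis-im-o-sar-l.
polarity: -im → affirmative.
number: -o → dual.
mood: -sar → conditional.
evidentiality: -l → assumed.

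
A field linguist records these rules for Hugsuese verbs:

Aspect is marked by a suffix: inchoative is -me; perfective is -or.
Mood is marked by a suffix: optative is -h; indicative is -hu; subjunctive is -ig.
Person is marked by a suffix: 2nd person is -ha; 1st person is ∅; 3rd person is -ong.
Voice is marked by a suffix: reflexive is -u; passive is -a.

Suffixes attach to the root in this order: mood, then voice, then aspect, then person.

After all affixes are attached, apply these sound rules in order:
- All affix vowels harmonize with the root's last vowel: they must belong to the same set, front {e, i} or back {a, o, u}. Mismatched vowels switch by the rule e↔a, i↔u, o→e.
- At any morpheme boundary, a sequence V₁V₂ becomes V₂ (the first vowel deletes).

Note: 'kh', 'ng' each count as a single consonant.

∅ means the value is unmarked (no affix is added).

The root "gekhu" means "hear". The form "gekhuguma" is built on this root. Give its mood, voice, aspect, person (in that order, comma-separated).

subjunctive, reflexive, inchoative, 1st person

Segment: gekhu-ig-u-me.
mood: -ig → subjunctive.
voice: -u → reflexive.
aspect: -me → inchoative.
person: ∅ → 1st person.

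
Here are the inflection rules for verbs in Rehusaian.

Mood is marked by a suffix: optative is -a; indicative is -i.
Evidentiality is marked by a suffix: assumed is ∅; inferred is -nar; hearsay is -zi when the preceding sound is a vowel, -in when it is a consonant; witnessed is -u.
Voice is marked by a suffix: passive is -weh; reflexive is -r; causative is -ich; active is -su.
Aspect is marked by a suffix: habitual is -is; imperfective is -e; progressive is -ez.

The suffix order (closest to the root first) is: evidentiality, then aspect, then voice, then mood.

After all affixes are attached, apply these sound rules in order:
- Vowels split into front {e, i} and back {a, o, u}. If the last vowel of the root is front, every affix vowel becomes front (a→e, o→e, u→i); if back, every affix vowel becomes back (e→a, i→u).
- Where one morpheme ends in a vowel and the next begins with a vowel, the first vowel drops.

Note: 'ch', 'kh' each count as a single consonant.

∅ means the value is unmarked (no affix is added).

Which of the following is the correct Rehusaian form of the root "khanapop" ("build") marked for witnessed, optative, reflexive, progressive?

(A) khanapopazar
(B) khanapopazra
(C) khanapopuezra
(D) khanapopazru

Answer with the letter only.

B

Attach evidentiality witnessed -u → khanapopu.
Attach aspect progressive -ez → khanapopuez.
Attach voice reflexive -r → khanapopuezr.
Attach mood optative -a → khanapopuezra.
Apply vowel harmony: khanapopuezra → khanapopuazra.
Apply vowel deletion: khanapopuazra → khanapopazra.
So the correct form is khanapopazra, option (B).
(C) khanapopuezra is wrong: it fails to apply the sound rule(s).
(A) khanapopazar is wrong: it has the affixes in the wrong order.
(D) khanapopazru is wrong: it uses indicative instead of optative for mood.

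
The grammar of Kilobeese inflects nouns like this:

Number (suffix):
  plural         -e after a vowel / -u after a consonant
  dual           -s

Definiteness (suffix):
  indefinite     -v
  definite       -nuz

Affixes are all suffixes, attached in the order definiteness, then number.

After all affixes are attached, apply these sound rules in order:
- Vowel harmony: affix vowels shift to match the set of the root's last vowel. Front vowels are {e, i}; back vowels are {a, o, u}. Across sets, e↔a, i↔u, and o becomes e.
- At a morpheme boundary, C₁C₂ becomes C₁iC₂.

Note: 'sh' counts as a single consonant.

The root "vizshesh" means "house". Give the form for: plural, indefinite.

Attach definiteness indefinite -v → vizsheshv.
Attach number plural -u (after consonant 'v') → vizsheshvu.
Apply vowel harmony: vizsheshvu → vizsheshvi.
Apply epenthesis: vizsheshvi → vizsheshivi.

vizsheshivi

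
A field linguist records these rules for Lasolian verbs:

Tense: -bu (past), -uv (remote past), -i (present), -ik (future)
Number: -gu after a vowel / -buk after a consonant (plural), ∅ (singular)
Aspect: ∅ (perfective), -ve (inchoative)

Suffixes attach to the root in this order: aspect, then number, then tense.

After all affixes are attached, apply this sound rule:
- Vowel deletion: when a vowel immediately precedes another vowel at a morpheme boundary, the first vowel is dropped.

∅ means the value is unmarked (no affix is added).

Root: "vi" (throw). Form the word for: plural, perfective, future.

vigik

aspect = perfective: zero marking, form stays vi.
Attach number plural -gu (after vowel 'i') → vigu.
Attach tense future -ik → viguik.
Apply vowel deletion: viguik → vigik.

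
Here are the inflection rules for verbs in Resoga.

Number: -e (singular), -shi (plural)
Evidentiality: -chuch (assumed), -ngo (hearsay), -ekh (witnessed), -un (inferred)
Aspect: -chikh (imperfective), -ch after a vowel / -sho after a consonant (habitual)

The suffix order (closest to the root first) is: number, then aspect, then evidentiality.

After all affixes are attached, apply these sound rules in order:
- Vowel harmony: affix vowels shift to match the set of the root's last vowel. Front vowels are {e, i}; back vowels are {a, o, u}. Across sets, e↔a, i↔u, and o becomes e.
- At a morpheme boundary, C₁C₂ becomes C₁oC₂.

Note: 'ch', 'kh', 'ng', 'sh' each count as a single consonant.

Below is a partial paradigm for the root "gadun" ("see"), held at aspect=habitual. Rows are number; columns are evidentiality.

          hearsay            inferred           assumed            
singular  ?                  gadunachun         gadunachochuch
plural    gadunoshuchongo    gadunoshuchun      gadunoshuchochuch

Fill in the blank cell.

gadunachongo

Attach number singular -e → gadune.
Attach aspect habitual -ch (after vowel 'e') → gadunech.
Attach evidentiality hearsay -ngo → gadunechngo.
Apply vowel harmony: gadunechngo → gadunachngo.
Apply epenthesis: gadunachngo → gadunachongo.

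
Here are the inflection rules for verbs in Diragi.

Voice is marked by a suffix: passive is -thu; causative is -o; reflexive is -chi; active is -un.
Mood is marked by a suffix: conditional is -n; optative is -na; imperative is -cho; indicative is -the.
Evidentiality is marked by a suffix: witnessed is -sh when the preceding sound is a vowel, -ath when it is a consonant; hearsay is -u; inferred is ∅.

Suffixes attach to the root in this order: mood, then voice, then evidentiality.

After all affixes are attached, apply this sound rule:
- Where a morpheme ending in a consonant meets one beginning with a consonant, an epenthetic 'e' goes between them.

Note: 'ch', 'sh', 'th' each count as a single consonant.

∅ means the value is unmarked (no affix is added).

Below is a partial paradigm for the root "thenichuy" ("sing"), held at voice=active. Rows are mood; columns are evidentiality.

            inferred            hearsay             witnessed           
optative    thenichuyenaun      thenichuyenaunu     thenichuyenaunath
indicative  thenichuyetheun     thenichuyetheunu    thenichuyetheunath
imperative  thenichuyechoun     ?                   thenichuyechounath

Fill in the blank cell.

thenichuyechounu

Attach mood imperative -cho → thenichuycho.
Attach voice active -un → thenichuychoun.
Attach evidentiality hearsay -u → thenichuychounu.
Apply epenthesis: thenichuychounu → thenichuyechounu.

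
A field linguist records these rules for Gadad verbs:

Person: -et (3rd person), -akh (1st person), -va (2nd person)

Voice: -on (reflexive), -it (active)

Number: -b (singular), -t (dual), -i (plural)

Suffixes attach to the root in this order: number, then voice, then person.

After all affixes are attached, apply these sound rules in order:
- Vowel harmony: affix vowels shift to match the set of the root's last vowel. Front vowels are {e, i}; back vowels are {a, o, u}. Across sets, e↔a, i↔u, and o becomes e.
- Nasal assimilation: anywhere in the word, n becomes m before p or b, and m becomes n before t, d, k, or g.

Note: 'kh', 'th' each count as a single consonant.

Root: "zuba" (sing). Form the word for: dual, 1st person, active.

Attach number dual -t → zubat.
Attach voice active -it → zubatit.
Attach person 1st person -akh → zubatitakh.
Apply vowel harmony: zubatitakh → zubatutakh.
Nasal assimilation: no change.

zubatutakh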